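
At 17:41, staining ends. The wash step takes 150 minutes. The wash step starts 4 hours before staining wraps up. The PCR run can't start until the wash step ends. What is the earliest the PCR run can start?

The wash step starts at 17:41 − 240 min = 13:41.
The wash step ends at 13:41 + 150 min = 16:11.
The PCR run is bounded by the wash step, so the earliest it can start is 16:11.

16:11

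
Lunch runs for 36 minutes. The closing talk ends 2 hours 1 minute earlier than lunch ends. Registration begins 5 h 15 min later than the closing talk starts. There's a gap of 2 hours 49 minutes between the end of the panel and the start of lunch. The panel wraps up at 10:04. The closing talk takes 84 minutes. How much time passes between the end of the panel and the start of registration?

Lunch starts at 10:04 + 169 min = 12:53.
Lunch ends at 12:53 + 36 min = 13:29.
The closing talk ends at 13:29 − 121 min = 11:28.
The closing talk starts at 11:28 − 84 min = 10:04.
Registration starts at 10:04 + 315 min = 15:19.
From 10:04 to 15:19 is 5 hours 15 minutes.

5 hours 15 minutes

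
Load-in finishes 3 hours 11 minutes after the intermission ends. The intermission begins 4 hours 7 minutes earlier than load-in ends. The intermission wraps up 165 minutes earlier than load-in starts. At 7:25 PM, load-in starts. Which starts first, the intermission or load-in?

the intermission

The intermission ends at 7:25 PM − 165 min = 4:40 PM.
Load-in ends at 4:40 PM + 191 min = 7:51 PM.
The intermission starts at 7:51 PM − 247 min = 3:44 PM.
The intermission starts at 3:44 PM and load-in starts at 7:25 PM, so the intermission is first.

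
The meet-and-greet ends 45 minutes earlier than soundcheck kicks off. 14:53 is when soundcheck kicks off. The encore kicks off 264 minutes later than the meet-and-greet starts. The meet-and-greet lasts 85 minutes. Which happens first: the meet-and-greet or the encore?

The meet-and-greet ends at 14:53 − 45 min = 14:08.
The meet-and-greet starts at 14:08 − 85 min = 12:43.
The encore starts at 12:43 + 264 min = 17:07.
The meet-and-greet starts at 12:43 and the encore starts at 17:07, so the meet-and-greet is first.

the meet-and-greet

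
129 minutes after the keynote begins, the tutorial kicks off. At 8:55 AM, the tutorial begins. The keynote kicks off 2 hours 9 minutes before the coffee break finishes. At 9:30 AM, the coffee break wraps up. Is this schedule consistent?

The keynote starts at 9:30 AM − 129 min = 7:21 AM.
The tutorial starts at 7:21 AM + 129 min = 9:30 AM.
But the tutorial is also said to start at 8:55 AM — a 35-minute conflict.

No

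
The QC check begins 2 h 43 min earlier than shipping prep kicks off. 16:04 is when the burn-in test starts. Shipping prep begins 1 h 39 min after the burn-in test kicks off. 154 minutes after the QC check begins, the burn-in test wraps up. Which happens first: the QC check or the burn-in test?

Shipping prep starts at 16:04 + 99 min = 17:43.
The QC check starts at 17:43 − 163 min = 15:00.
The QC check starts at 15:00 and the burn-in test starts at 16:04, so the QC check is first.

the QC check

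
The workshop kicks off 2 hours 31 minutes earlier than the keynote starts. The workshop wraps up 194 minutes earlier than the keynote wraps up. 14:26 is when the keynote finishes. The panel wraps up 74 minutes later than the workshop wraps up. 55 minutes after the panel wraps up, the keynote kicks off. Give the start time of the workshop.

The workshop ends at 14:26 − 194 min = 11:12.
The panel ends at 11:12 + 74 min = 12:26.
The keynote starts at 12:26 + 55 min = 13:21.
The workshop starts at 13:21 − 151 min = 10:50.

10:50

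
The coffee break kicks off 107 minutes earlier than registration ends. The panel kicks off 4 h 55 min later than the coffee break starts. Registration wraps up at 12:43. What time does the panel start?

The coffee break starts at 12:43 − 107 min = 10:56.
The panel starts at 10:56 + 295 min = 15:51.

15:51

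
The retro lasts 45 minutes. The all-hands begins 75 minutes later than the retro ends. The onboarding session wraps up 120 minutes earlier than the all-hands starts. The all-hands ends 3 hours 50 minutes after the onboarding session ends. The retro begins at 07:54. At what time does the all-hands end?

The retro ends at 07:54 + 45 min = 08:39.
The all-hands starts at 08:39 + 75 min = 09:54.
The onboarding session ends at 09:54 − 120 min = 07:54.
The all-hands ends at 07:54 + 230 min = 11:44.

11:44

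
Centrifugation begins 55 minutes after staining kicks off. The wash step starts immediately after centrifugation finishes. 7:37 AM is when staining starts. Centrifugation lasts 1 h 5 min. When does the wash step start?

Centrifugation starts at 7:37 AM + 55 min = 8:32 AM.
Centrifugation ends at 8:32 AM + 65 min = 9:37 AM.
So the wash step starts at 9:37 AM.

9:37 AM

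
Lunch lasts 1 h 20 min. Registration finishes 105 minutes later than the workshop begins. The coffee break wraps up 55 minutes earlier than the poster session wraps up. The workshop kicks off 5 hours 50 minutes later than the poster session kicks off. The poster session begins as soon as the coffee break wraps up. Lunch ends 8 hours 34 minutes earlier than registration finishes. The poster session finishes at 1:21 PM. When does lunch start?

The coffee break ends at 1:21 PM − 55 min = 12:26 PM.
So the poster session starts at 12:26 PM.
The workshop starts at 12:26 PM + 350 min = 6:16 PM.
Registration ends at 6:16 PM + 105 min = 8:01 PM.
Lunch ends at 8:01 PM − 514 min = 11:27 AM.
Lunch starts at 11:27 AM − 80 min = 10:07 AM.

10:07 AM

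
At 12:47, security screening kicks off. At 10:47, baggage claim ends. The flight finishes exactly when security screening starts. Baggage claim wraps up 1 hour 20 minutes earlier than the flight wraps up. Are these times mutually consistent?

The flight ends at 12:47.
Baggage claim ends at 12:47 − 80 min = 11:27.
But baggage claim is also said to end at 10:47 — a 40-minute conflict.

No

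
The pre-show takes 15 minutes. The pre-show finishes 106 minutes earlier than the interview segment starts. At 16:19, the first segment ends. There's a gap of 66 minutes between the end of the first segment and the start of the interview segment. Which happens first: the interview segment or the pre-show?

the pre-show

The interview segment starts at 16:19 + 66 min = 17:25.
The pre-show ends at 17:25 − 106 min = 15:39.
The pre-show starts at 15:39 − 15 min = 15:24.
The interview segment starts at 17:25 and the pre-show starts at 15:24, so the pre-show is first.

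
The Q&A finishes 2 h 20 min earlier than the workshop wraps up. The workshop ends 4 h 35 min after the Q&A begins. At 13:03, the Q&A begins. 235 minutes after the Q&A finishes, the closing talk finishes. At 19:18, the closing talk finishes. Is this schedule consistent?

No

The workshop ends at 13:03 + 275 min = 17:38.
The Q&A ends at 17:38 − 140 min = 15:18.
The closing talk ends at 15:18 + 235 min = 19:13.
But the closing talk is also said to end at 19:18 — a 5-minute conflict.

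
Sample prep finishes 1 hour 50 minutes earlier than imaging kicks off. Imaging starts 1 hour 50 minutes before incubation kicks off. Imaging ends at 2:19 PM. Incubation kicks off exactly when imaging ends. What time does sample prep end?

Incubation starts at 2:19 PM.
Imaging starts at 2:19 PM − 110 min = 12:29 PM.
Sample prep ends at 12:29 PM − 110 min = 10:39 AM.

10:39 AM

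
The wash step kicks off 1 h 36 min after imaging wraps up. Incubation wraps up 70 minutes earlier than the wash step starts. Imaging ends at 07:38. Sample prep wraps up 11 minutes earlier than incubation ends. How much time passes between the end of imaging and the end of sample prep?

15 minutes

The wash step starts at 07:38 + 96 min = 09:14.
Incubation ends at 09:14 − 70 min = 08:04.
Sample prep ends at 08:04 − 11 min = 07:53.
From 07:38 to 07:53 is 15 minutes.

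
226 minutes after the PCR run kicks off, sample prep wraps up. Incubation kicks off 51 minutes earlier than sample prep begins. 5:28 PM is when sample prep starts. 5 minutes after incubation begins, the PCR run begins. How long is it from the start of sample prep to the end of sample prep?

180 minutes

Incubation starts at 5:28 PM − 51 min = 4:37 PM.
The PCR run starts at 4:37 PM + 5 min = 4:42 PM.
Sample prep ends at 4:42 PM + 226 min = 8:28 PM.
From 5:28 PM to 8:28 PM is 180 minutes.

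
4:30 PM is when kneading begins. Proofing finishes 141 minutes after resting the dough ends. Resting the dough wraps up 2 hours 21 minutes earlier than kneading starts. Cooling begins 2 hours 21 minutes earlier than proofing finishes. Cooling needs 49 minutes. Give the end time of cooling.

2:58 PM

Resting the dough ends at 4:30 PM − 141 min = 2:09 PM.
Proofing ends at 2:09 PM + 141 min = 4:30 PM.
Cooling starts at 4:30 PM − 141 min = 2:09 PM.
Cooling ends at 2:09 PM + 49 min = 2:58 PM.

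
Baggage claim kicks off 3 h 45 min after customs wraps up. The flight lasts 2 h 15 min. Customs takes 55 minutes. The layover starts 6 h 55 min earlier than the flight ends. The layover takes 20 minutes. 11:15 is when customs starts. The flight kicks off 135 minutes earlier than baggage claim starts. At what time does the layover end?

Customs ends at 11:15 + 55 min = 12:10.
Baggage claim starts at 12:10 + 225 min = 15:55.
The flight starts at 15:55 − 135 min = 13:40.
The flight ends at 13:40 + 135 min = 15:55.
The layover starts at 15:55 − 415 min = 09:00.
The layover ends at 09:00 + 20 min = 09:20.

09:20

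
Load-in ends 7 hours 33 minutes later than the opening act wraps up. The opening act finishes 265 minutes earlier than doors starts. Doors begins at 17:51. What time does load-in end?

20:59

The opening act ends at 17:51 − 265 min = 13:26.
Load-in ends at 13:26 + 453 min = 20:59.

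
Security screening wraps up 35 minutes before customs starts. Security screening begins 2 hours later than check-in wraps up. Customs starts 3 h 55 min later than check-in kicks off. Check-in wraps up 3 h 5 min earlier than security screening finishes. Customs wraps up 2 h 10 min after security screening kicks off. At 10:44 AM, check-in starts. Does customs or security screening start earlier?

security screening

Customs starts at 10:44 AM + 235 min = 2:39 PM.
Security screening ends at 2:39 PM − 35 min = 2:04 PM.
Check-in ends at 2:04 PM − 185 min = 10:59 AM.
Security screening starts at 10:59 AM + 120 min = 12:59 PM.
Customs starts at 2:39 PM and security screening starts at 12:59 PM, so security screening is first.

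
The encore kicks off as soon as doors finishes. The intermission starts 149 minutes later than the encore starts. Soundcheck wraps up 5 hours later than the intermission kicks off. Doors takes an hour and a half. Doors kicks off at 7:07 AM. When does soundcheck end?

Doors ends at 7:07 AM + 90 min = 8:37 AM.
So the encore starts at 8:37 AM.
The intermission starts at 8:37 AM + 149 min = 11:06 AM.
Soundcheck ends at 11:06 AM + 300 min = 4:06 PM.

4:06 PM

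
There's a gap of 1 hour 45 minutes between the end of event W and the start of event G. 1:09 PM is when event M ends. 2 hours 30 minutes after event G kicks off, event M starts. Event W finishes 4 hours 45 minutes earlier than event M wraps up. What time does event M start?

Event W ends at 1:09 PM − 285 min = 8:24 AM.
Event G starts at 8:24 AM + 105 min = 10:09 AM.
Event M starts at 10:09 AM + 150 min = 12:39 PM.

12:39 PM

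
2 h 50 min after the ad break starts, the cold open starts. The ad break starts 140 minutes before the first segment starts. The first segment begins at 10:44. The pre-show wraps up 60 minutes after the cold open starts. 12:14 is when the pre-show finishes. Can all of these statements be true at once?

The ad break starts at 10:44 − 140 min = 08:24.
The cold open starts at 08:24 + 170 min = 11:14.
The pre-show ends at 11:14 + 60 min = 12:14.
That matches the stated 12:14, so the schedule is consistent.

Yes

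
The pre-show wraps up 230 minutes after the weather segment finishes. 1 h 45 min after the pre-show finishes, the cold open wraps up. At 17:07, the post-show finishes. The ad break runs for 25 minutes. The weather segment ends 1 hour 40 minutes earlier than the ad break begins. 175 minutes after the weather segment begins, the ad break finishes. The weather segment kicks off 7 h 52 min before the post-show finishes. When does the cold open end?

15:40

The weather segment starts at 17:07 − 472 min = 09:15.
The ad break ends at 09:15 + 175 min = 12:10.
The ad break starts at 12:10 − 25 min = 11:45.
The weather segment ends at 11:45 − 100 min = 10:05.
The pre-show ends at 10:05 + 230 min = 13:55.
The cold open ends at 13:55 + 105 min = 15:40.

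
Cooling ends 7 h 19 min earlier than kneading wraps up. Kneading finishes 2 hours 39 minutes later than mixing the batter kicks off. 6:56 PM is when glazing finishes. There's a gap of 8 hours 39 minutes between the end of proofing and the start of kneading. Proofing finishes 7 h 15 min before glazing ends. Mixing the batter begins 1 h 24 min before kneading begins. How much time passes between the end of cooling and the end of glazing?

Proofing ends at 6:56 PM − 435 min = 11:41 AM.
Kneading starts at 11:41 AM + 519 min = 8:20 PM.
Mixing the batter starts at 8:20 PM − 84 min = 6:56 PM.
Kneading ends at 6:56 PM + 159 min = 9:35 PM.
Cooling ends at 9:35 PM − 439 min = 2:16 PM.
From 2:16 PM to 6:56 PM is 280 minutes.

280 minutes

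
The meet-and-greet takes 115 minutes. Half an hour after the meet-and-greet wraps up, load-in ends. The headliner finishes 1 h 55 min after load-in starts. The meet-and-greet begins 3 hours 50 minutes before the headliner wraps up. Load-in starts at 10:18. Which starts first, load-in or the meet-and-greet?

The headliner ends at 10:18 + 115 min = 12:13.
The meet-and-greet starts at 12:13 − 230 min = 08:23.
Load-in starts at 10:18 and the meet-and-greet starts at 08:23, so the meet-and-greet is first.

the meet-and-greet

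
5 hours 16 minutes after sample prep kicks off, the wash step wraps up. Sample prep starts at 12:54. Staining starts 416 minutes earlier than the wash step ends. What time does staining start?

The wash step ends at 12:54 + 316 min = 18:10.
Staining starts at 18:10 − 416 min = 11:14.

11:14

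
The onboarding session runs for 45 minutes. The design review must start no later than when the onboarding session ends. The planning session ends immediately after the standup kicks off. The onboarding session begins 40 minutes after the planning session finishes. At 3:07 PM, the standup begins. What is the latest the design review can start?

4:32 PM

The planning session ends at 3:07 PM.
The onboarding session starts at 3:07 PM + 40 min = 3:47 PM.
The onboarding session ends at 3:47 PM + 45 min = 4:32 PM.
The design review is bounded by the onboarding session, so the latest it can start is 4:32 PM.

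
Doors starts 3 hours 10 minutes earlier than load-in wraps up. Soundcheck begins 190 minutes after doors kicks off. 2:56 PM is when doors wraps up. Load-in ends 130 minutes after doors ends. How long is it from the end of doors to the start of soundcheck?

2 h 10 min

Load-in ends at 2:56 PM + 130 min = 5:06 PM.
Doors starts at 5:06 PM − 190 min = 1:56 PM.
Soundcheck starts at 1:56 PM + 190 min = 5:06 PM.
From 2:56 PM to 5:06 PM is 2 h 10 min.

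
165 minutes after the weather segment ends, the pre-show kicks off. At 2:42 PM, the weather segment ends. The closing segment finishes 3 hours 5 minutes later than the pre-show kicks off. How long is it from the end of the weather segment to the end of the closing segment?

5 h 50 min

The pre-show starts at 2:42 PM + 165 min = 5:27 PM.
The closing segment ends at 5:27 PM + 185 min = 8:32 PM.
From 2:42 PM to 8:32 PM is 5 h 50 min.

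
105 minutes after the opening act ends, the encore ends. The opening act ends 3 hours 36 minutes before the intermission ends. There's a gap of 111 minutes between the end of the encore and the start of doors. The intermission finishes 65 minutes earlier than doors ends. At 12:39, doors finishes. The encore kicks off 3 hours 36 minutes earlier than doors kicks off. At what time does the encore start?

The intermission ends at 12:39 − 65 min = 11:34.
The opening act ends at 11:34 − 216 min = 07:58.
The encore ends at 07:58 + 105 min = 09:43.
Doors starts at 09:43 + 111 min = 11:34.
The encore starts at 11:34 − 216 min = 07:58.

07:58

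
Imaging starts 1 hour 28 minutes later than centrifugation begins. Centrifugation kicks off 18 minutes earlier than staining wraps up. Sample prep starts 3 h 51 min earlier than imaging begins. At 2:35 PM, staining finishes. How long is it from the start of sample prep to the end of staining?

2 h 41 min

Centrifugation starts at 2:35 PM − 18 min = 2:17 PM.
Imaging starts at 2:17 PM + 88 min = 3:45 PM.
Sample prep starts at 3:45 PM − 231 min = 11:54 AM.
From 11:54 AM to 2:35 PM is 2 h 41 min.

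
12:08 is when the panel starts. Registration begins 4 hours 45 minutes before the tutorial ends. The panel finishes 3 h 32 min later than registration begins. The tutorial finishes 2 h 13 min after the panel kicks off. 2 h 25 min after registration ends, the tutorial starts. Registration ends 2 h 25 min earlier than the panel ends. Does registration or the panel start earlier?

registration

The tutorial ends at 12:08 + 133 min = 14:21.
Registration starts at 14:21 − 285 min = 09:36.
Registration starts at 09:36 and the panel starts at 12:08, so registration is first.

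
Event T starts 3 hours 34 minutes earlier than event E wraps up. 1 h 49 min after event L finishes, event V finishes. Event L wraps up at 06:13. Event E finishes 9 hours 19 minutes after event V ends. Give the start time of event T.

13:47

Event V ends at 06:13 + 109 min = 08:02.
Event E ends at 08:02 + 559 min = 17:21.
Event T starts at 17:21 − 214 min = 13:47.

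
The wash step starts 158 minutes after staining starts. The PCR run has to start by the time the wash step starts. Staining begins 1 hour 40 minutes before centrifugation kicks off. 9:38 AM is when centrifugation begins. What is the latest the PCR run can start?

Staining starts at 9:38 AM − 100 min = 7:58 AM.
The wash step starts at 7:58 AM + 158 min = 10:36 AM.
The PCR run is bounded by the wash step, so the latest it can start is 10:36 AM.

10:36 AM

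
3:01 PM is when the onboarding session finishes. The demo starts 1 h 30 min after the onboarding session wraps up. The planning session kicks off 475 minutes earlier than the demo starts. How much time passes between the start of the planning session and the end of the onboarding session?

6 h 25 min

The demo starts at 3:01 PM + 90 min = 4:31 PM.
The planning session starts at 4:31 PM − 475 min = 8:36 AM.
From 8:36 AM to 3:01 PM is 6 h 25 min.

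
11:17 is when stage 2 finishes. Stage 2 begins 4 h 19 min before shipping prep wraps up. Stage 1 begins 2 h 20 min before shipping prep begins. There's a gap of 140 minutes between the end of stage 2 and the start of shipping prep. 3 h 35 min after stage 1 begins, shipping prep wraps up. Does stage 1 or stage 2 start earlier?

stage 2

Shipping prep starts at 11:17 + 140 min = 13:37.
Stage 1 starts at 13:37 − 140 min = 11:17.
Shipping prep ends at 11:17 + 215 min = 14:52.
Stage 2 starts at 14:52 − 259 min = 10:33.
Stage 1 starts at 11:17 and stage 2 starts at 10:33, so stage 2 is first.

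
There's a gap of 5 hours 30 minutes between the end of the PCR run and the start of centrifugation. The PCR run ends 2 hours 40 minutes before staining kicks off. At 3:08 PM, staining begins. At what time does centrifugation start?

5:58 PM

The PCR run ends at 3:08 PM − 160 min = 12:28 PM.
Centrifugation starts at 12:28 PM + 330 min = 5:58 PM.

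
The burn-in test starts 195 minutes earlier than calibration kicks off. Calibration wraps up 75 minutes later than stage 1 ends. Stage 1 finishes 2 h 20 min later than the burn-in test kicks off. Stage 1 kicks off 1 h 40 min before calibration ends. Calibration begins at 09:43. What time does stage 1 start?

The burn-in test starts at 09:43 − 195 min = 06:28.
Stage 1 ends at 06:28 + 140 min = 08:48.
Calibration ends at 08:48 + 75 min = 10:03.
Stage 1 starts at 10:03 − 100 min = 08:23.

08:23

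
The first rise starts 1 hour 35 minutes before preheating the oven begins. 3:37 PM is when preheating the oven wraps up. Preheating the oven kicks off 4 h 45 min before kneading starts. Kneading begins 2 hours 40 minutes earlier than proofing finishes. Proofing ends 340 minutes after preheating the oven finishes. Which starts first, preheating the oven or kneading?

Proofing ends at 3:37 PM + 340 min = 9:17 PM.
Kneading starts at 9:17 PM − 160 min = 6:37 PM.
Preheating the oven starts at 6:37 PM − 285 min = 1:52 PM.
Preheating the oven starts at 1:52 PM and kneading starts at 6:37 PM, so preheating the oven is first.

preheating the oven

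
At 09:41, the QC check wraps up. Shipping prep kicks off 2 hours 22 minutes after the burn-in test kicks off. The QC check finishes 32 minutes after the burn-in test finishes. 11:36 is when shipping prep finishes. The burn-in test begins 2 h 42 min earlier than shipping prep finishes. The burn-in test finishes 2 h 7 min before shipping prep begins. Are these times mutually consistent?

Yes

The burn-in test starts at 11:36 − 162 min = 08:54.
Shipping prep starts at 08:54 + 142 min = 11:16.
The burn-in test ends at 11:16 − 127 min = 09:09.
The QC check ends at 09:09 + 32 min = 09:41.
That matches the stated 09:41, so the schedule is consistent.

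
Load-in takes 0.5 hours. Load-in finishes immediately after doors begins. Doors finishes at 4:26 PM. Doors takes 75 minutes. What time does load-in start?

2:41 PM

Doors starts at 4:26 PM − 75 min = 3:11 PM.
So load-in ends at 3:11 PM.
Load-in starts at 3:11 PM − 30 min = 2:41 PM.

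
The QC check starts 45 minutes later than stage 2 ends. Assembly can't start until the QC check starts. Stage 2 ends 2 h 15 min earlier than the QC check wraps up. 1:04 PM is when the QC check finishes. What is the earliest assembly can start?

Stage 2 ends at 1:04 PM − 135 min = 10:49 AM.
The QC check starts at 10:49 AM + 45 min = 11:34 AM.
Assembly is bounded by the QC check, so the earliest it can start is 11:34 AM.

11:34 AM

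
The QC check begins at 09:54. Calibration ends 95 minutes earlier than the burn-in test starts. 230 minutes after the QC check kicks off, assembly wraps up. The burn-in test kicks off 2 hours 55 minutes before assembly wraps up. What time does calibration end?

Assembly ends at 09:54 + 230 min = 13:44.
The burn-in test starts at 13:44 − 175 min = 10:49.
Calibration ends at 10:49 − 95 min = 09:14.

09:14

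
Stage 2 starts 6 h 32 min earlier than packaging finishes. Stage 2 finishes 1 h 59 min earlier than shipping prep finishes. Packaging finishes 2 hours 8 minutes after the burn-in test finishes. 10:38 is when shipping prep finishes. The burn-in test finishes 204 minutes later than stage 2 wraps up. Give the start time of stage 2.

Stage 2 ends at 10:38 − 119 min = 08:39.
The burn-in test ends at 08:39 + 204 min = 12:03.
Packaging ends at 12:03 + 128 min = 14:11.
Stage 2 starts at 14:11 − 392 min = 07:39.

07:39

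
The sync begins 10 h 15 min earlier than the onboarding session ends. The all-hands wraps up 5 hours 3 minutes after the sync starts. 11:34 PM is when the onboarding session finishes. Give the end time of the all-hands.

6:22 PM

The sync starts at 11:34 PM − 615 min = 1:19 PM.
The all-hands ends at 1:19 PM + 303 min = 6:22 PM.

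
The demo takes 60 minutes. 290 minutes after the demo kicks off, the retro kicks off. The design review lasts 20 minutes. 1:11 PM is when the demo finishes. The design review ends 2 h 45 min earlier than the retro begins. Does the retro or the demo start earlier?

The demo starts at 1:11 PM − 60 min = 12:11 PM.
The retro starts at 12:11 PM + 290 min = 5:01 PM.
The retro starts at 5:01 PM and the demo starts at 12:11 PM, so the demo is first.

the demo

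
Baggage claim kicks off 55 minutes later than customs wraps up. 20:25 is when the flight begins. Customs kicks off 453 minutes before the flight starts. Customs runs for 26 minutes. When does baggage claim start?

14:13

Customs starts at 20:25 − 453 min = 12:52.
Customs ends at 12:52 + 26 min = 13:18.
Baggage claim starts at 13:18 + 55 min = 14:13.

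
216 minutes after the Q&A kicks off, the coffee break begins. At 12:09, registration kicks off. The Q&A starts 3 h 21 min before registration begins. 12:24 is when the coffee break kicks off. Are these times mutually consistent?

The Q&A starts at 12:09 − 201 min = 08:48.
The coffee break starts at 08:48 + 216 min = 12:24.
That matches the stated 12:24, so the schedule is consistent.

Yes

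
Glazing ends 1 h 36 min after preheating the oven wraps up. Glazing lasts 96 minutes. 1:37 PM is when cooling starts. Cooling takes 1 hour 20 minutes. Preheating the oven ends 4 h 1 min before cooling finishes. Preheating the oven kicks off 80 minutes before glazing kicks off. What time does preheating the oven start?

Cooling ends at 1:37 PM + 80 min = 2:57 PM.
Preheating the oven ends at 2:57 PM − 241 min = 10:56 AM.
Glazing ends at 10:56 AM + 96 min = 12:32 PM.
Glazing starts at 12:32 PM − 96 min = 10:56 AM.
Preheating the oven starts at 10:56 AM − 80 min = 9:36 AM.

9:36 AM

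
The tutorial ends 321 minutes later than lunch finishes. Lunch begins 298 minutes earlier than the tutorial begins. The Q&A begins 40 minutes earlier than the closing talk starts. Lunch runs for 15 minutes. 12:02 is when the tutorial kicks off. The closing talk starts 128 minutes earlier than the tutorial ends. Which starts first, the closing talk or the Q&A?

Lunch starts at 12:02 − 298 min = 07:04.
Lunch ends at 07:04 + 15 min = 07:19.
The tutorial ends at 07:19 + 321 min = 12:40.
The closing talk starts at 12:40 − 128 min = 10:32.
The Q&A starts at 10:32 − 40 min = 09:52.
The closing talk starts at 10:32 and the Q&A starts at 09:52, so the Q&A is first.

the Q&A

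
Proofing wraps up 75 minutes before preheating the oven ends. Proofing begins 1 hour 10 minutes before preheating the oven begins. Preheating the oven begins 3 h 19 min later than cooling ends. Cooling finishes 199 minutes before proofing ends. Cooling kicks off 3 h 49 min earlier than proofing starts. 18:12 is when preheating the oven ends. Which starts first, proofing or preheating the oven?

Proofing ends at 18:12 − 75 min = 16:57.
Cooling ends at 16:57 − 199 min = 13:38.
Preheating the oven starts at 13:38 + 199 min = 16:57.
Proofing starts at 16:57 − 70 min = 15:47.
Proofing starts at 15:47 and preheating the oven starts at 16:57, so proofing is first.

proofing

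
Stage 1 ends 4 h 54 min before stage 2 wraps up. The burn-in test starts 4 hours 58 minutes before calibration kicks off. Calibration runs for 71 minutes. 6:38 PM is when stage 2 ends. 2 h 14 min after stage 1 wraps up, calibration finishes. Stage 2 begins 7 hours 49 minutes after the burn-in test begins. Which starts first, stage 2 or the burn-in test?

Stage 1 ends at 6:38 PM − 294 min = 1:44 PM.
Calibration ends at 1:44 PM + 134 min = 3:58 PM.
Calibration starts at 3:58 PM − 71 min = 2:47 PM.
The burn-in test starts at 2:47 PM − 298 min = 9:49 AM.
Stage 2 starts at 9:49 AM + 469 min = 5:38 PM.
Stage 2 starts at 5:38 PM and the burn-in test starts at 9:49 AM, so the burn-in test is first.

the burn-in test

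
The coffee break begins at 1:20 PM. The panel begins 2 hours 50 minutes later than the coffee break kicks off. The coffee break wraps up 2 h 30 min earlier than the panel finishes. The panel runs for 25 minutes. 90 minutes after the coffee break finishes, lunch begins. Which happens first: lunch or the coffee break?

The panel starts at 1:20 PM + 170 min = 4:10 PM.
The panel ends at 4:10 PM + 25 min = 4:35 PM.
The coffee break ends at 4:35 PM − 150 min = 2:05 PM.
Lunch starts at 2:05 PM + 90 min = 3:35 PM.
Lunch starts at 3:35 PM and the coffee break starts at 1:20 PM, so the coffee break is first.

the coffee break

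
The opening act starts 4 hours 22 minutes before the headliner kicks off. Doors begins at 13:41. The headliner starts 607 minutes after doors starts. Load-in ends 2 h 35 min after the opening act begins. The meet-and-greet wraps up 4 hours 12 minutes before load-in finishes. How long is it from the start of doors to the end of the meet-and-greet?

248 minutes

The headliner starts at 13:41 + 607 min = 23:48.
The opening act starts at 23:48 − 262 min = 19:26.
Load-in ends at 19:26 + 155 min = 22:01.
The meet-and-greet ends at 22:01 − 252 min = 17:49.
From 13:41 to 17:49 is 248 minutes.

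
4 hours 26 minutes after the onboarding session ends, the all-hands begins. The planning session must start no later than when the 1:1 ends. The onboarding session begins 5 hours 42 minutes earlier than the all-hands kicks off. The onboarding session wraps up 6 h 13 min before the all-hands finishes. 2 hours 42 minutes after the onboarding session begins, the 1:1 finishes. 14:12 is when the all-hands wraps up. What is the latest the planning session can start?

The onboarding session ends at 14:12 − 373 min = 07:59.
The all-hands starts at 07:59 + 266 min = 12:25.
The onboarding session starts at 12:25 − 342 min = 06:43.
The 1:1 ends at 06:43 + 162 min = 09:25.
The planning session is bounded by the 1:1, so the latest it can start is 09:25.

09:25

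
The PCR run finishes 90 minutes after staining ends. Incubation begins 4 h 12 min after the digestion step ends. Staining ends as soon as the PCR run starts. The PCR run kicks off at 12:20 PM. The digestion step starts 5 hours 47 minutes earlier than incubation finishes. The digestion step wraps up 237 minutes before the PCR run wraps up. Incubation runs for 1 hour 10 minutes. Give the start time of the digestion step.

9:28 AM

Staining ends at 12:20 PM.
The PCR run ends at 12:20 PM + 90 min = 1:50 PM.
The digestion step ends at 1:50 PM − 237 min = 9:53 AM.
Incubation starts at 9:53 AM + 252 min = 2:05 PM.
Incubation ends at 2:05 PM + 70 min = 3:15 PM.
The digestion step starts at 3:15 PM − 347 min = 9:28 AM.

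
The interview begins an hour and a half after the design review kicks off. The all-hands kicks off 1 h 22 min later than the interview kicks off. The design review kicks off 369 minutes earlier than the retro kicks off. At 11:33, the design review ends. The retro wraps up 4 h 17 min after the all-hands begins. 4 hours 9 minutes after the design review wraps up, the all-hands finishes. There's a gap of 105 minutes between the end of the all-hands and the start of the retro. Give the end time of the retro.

The all-hands ends at 11:33 + 249 min = 15:42.
The retro starts at 15:42 + 105 min = 17:27.
The design review starts at 17:27 − 369 min = 11:18.
The interview starts at 11:18 + 90 min = 12:48.
The all-hands starts at 12:48 + 82 min = 14:10.
The retro ends at 14:10 + 257 min = 18:27.

18:27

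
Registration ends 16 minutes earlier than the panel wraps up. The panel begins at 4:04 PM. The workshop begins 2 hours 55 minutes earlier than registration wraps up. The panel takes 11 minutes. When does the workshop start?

The panel ends at 4:04 PM + 11 min = 4:15 PM.
Registration ends at 4:15 PM − 16 min = 3:59 PM.
The workshop starts at 3:59 PM − 175 min = 1:04 PM.

1:04 PM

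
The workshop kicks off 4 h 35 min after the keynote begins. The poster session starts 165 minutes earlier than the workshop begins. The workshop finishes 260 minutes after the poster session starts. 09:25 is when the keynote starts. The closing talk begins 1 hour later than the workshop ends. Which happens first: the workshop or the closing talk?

the workshop

The workshop starts at 09:25 + 275 min = 14:00.
The poster session starts at 14:00 − 165 min = 11:15.
The workshop ends at 11:15 + 260 min = 15:35.
The closing talk starts at 15:35 + 60 min = 16:35.
The workshop starts at 14:00 and the closing talk starts at 16:35, so the workshop is first.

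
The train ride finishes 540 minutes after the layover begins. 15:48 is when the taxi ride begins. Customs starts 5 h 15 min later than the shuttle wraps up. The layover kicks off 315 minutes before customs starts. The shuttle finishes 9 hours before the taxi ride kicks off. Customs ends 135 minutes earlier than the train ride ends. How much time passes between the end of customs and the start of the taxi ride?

The shuttle ends at 15:48 − 540 min = 06:48.
Customs starts at 06:48 + 315 min = 12:03.
The layover starts at 12:03 − 315 min = 06:48.
The train ride ends at 06:48 + 540 min = 15:48.
Customs ends at 15:48 − 135 min = 13:33.
From 13:33 to 15:48 is 2 hours 15 minutes.

2 hours 15 minutes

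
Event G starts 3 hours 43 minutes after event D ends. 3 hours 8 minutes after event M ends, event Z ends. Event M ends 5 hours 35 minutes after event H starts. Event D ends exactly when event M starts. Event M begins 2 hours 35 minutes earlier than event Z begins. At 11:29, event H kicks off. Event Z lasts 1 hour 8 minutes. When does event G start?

Event M ends at 11:29 + 335 min = 17:04.
Event Z ends at 17:04 + 188 min = 20:12.
Event Z starts at 20:12 − 68 min = 19:04.
Event M starts at 19:04 − 155 min = 16:29.
So event D ends at 16:29.
Event G starts at 16:29 + 223 min = 20:12.

20:12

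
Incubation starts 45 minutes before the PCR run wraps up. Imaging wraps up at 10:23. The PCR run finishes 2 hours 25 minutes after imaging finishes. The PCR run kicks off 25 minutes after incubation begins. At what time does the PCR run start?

The PCR run ends at 10:23 + 145 min = 12:48.
Incubation starts at 12:48 − 45 min = 12:03.
The PCR run starts at 12:03 + 25 min = 12:28.

12:28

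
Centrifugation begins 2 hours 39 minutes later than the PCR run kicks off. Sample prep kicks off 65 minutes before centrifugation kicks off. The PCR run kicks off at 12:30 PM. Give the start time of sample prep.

2:04 PM

Centrifugation starts at 12:30 PM + 159 min = 3:09 PM.
Sample prep starts at 3:09 PM − 65 min = 2:04 PM.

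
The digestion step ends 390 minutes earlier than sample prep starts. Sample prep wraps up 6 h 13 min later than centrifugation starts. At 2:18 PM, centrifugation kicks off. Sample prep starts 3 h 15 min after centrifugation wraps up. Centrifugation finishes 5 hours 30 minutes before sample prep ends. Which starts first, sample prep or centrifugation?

Sample prep ends at 2:18 PM + 373 min = 8:31 PM.
Centrifugation ends at 8:31 PM − 330 min = 3:01 PM.
Sample prep starts at 3:01 PM + 195 min = 6:16 PM.
Sample prep starts at 6:16 PM and centrifugation starts at 2:18 PM, so centrifugation is first.

centrifugation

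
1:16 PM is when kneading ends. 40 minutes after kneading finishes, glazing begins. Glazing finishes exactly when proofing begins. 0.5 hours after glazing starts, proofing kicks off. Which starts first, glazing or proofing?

Glazing starts at 1:16 PM + 40 min = 1:56 PM.
Proofing starts at 1:56 PM + 30 min = 2:26 PM.
Glazing starts at 1:56 PM and proofing starts at 2:26 PM, so glazing is first.

glazing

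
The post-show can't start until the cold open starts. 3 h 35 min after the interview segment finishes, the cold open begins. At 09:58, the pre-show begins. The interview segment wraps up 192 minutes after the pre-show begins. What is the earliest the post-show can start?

The interview segment ends at 09:58 + 192 min = 13:10.
The cold open starts at 13:10 + 215 min = 16:45.
The post-show is bounded by the cold open, so the earliest it can start is 16:45.

16:45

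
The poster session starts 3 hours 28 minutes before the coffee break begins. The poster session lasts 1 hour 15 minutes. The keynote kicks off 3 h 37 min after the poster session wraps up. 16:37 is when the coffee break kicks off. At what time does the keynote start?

18:01

The poster session starts at 16:37 − 208 min = 13:09.
The poster session ends at 13:09 + 75 min = 14:24.
The keynote starts at 14:24 + 217 min = 18:01.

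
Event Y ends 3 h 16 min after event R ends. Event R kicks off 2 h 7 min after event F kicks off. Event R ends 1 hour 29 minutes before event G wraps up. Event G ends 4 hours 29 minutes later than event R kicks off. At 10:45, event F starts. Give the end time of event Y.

Event R starts at 10:45 + 127 min = 12:52.
Event G ends at 12:52 + 269 min = 17:21.
Event R ends at 17:21 − 89 min = 15:52.
Event Y ends at 15:52 + 196 min = 19:08.

19:08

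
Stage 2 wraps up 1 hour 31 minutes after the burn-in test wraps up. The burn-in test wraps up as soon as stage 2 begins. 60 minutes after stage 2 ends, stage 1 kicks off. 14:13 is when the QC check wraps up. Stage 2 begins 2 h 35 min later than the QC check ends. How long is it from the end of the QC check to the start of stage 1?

5 hours 6 minutes

Stage 2 starts at 14:13 + 155 min = 16:48.
So the burn-in test ends at 16:48.
Stage 2 ends at 16:48 + 91 min = 18:19.
Stage 1 starts at 18:19 + 60 min = 19:19.
From 14:13 to 19:19 is 5 hours 6 minutes.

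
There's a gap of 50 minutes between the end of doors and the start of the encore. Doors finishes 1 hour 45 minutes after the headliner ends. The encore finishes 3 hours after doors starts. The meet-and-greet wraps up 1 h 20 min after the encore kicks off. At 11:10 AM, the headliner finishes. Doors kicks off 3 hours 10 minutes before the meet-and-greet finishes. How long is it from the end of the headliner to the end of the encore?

Doors ends at 11:10 AM + 105 min = 12:55 PM.
The encore starts at 12:55 PM + 50 min = 1:45 PM.
The meet-and-greet ends at 1:45 PM + 80 min = 3:05 PM.
Doors starts at 3:05 PM − 190 min = 11:55 AM.
The encore ends at 11:55 AM + 180 min = 2:55 PM.
From 11:10 AM to 2:55 PM is 3 h 45 min.

3 h 45 min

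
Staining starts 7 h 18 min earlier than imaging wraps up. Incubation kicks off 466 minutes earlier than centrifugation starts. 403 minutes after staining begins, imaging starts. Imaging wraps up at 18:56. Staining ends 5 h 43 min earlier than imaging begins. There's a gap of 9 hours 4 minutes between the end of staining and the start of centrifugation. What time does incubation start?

13:56

Staining starts at 18:56 − 438 min = 11:38.
Imaging starts at 11:38 + 403 min = 18:21.
Staining ends at 18:21 − 343 min = 12:38.
Centrifugation starts at 12:38 + 544 min = 21:42.
Incubation starts at 21:42 − 466 min = 13:56.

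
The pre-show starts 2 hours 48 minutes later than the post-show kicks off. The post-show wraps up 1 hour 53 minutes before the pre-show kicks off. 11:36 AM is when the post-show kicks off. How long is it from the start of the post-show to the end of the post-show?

55 minutes

The pre-show starts at 11:36 AM + 168 min = 2:24 PM.
The post-show ends at 2:24 PM − 113 min = 12:31 PM.
From 11:36 AM to 12:31 PM is 55 minutes.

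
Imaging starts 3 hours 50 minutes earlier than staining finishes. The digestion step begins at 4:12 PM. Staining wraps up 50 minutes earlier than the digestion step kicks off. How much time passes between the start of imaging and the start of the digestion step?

4 h 40 min

Staining ends at 4:12 PM − 50 min = 3:22 PM.
Imaging starts at 3:22 PM − 230 min = 11:32 AM.
From 11:32 AM to 4:12 PM is 4 h 40 min.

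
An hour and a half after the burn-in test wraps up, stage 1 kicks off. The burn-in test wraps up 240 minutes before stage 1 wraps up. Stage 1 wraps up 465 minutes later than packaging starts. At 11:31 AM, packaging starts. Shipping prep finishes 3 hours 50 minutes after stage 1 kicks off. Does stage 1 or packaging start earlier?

Stage 1 ends at 11:31 AM + 465 min = 7:16 PM.
The burn-in test ends at 7:16 PM − 240 min = 3:16 PM.
Stage 1 starts at 3:16 PM + 90 min = 4:46 PM.
Stage 1 starts at 4:46 PM and packaging starts at 11:31 AM, so packaging is first.

packaging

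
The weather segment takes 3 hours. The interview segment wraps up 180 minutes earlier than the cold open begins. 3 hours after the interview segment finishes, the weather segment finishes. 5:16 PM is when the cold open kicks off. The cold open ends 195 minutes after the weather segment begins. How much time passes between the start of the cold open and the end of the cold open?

The interview segment ends at 5:16 PM − 180 min = 2:16 PM.
The weather segment ends at 2:16 PM + 180 min = 5:16 PM.
The weather segment starts at 5:16 PM − 180 min = 2:16 PM.
The cold open ends at 2:16 PM + 195 min = 5:31 PM.
From 5:16 PM to 5:31 PM is 15 minutes.

15 minutes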